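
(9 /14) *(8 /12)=3 /7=0.43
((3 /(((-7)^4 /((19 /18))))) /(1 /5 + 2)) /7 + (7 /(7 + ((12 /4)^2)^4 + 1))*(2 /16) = 0.00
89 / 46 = 1.93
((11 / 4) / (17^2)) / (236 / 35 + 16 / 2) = 385 / 596496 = 0.00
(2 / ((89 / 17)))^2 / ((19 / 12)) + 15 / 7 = 2354589 / 1053493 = 2.24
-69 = -69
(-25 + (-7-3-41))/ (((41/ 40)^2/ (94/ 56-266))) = 224990400/ 11767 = 19120.46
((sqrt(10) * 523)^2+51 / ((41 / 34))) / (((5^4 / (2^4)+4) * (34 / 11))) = 9869078912 / 480233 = 20550.61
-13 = -13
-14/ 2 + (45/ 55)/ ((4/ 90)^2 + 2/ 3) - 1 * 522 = -7860701/ 14894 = -527.78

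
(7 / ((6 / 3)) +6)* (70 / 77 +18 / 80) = 9481 / 880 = 10.77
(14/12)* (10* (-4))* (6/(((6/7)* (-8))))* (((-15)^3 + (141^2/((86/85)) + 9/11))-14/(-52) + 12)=24537822365/36894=665089.78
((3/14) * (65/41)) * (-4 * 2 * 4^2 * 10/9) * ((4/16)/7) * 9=-15.53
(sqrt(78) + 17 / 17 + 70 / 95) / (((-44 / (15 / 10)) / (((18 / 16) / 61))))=-0.01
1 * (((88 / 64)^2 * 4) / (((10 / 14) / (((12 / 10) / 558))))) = 847 / 37200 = 0.02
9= 9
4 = 4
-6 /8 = -3 /4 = -0.75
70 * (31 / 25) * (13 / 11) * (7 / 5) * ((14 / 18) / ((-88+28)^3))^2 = 967603 / 519631200000000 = 0.00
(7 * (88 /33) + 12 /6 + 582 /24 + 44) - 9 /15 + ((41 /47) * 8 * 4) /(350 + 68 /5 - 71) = 364758139 /4125660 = 88.41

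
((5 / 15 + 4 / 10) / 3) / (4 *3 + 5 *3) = 11 / 1215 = 0.01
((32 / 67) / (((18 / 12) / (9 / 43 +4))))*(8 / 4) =23168 / 8643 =2.68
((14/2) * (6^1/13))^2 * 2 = 3528/169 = 20.88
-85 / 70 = -17 / 14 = -1.21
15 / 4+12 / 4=27 / 4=6.75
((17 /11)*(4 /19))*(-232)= -15776 /209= -75.48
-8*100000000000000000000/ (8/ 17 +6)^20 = -32513851253180580179212808/ 672749994932560009201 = -48329.77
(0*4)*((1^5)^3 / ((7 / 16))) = 0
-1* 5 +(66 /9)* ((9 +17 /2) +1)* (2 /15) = 589 /45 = 13.09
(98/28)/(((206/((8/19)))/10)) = 140/1957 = 0.07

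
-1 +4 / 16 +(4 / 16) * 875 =218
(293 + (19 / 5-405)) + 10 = -491 / 5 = -98.20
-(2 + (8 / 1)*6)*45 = -2250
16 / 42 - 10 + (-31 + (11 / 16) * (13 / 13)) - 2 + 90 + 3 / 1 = 17159 / 336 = 51.07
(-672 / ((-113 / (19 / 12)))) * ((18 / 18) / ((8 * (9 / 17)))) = 2261 / 1017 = 2.22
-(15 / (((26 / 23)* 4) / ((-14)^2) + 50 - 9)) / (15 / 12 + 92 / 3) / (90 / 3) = -0.00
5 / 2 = 2.50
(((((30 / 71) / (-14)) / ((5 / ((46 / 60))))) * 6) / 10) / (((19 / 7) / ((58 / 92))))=-87 / 134900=-0.00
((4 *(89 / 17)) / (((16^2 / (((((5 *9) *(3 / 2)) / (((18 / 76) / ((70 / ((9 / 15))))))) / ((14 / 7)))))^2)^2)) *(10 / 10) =372467025.97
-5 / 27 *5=-25 / 27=-0.93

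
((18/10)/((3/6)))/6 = 3/5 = 0.60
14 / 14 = 1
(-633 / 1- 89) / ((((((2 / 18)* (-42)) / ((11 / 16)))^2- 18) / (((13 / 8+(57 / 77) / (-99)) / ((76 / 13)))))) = -24364821 / 3424288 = -7.12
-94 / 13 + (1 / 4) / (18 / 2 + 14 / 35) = -17607 / 2444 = -7.20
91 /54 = 1.69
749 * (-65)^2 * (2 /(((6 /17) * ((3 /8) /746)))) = 321060048400 /9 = 35673338711.11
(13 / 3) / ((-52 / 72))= -6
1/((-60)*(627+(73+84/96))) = -2/84105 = -0.00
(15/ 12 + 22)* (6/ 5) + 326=3539/ 10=353.90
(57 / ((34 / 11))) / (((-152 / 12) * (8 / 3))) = -297 / 544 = -0.55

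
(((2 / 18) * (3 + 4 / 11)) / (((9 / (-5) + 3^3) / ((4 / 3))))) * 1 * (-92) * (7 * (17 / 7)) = -578680 / 18711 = -30.93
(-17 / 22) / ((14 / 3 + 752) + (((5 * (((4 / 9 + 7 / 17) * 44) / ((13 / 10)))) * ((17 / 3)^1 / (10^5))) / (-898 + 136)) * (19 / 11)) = -1136713500 / 1113087662621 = -0.00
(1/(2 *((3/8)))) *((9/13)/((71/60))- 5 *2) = -34760/2769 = -12.55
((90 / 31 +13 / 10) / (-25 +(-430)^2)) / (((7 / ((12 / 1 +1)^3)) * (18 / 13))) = 0.01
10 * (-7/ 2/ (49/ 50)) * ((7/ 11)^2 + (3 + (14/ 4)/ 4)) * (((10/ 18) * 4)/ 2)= -863125/ 5082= -169.84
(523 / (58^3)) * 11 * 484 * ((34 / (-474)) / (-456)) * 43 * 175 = 89050255525 / 5271536016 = 16.89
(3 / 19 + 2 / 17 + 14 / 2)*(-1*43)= -312.85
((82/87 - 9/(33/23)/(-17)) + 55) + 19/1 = 1225243/16269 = 75.31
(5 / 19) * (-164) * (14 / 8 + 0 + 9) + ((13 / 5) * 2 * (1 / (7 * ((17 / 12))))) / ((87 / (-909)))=-469.43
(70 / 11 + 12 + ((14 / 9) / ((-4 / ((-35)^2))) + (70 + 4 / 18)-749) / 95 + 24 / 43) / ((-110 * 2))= -1823137 / 59314200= -0.03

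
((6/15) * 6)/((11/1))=12/55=0.22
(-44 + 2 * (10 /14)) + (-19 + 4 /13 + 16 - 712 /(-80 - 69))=-548939 /13559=-40.49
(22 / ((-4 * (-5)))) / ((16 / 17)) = 1.17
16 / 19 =0.84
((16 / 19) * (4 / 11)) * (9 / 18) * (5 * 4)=640 / 209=3.06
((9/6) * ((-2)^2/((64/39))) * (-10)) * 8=-585/2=-292.50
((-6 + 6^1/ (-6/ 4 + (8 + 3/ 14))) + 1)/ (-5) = 193/ 235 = 0.82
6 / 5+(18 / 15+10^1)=62 / 5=12.40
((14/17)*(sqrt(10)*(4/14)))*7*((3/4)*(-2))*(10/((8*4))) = -105*sqrt(10)/136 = -2.44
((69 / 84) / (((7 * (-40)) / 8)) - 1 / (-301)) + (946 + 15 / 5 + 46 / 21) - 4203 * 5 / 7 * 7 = -2536469347 / 126420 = -20063.83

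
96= 96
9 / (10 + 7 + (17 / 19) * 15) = 171 / 578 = 0.30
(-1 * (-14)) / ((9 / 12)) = 56 / 3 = 18.67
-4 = -4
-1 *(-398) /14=199 /7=28.43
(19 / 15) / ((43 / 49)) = 931 / 645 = 1.44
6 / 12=1 / 2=0.50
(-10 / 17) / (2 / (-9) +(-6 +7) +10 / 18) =-15 / 34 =-0.44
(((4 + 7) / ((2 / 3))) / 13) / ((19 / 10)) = 165 / 247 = 0.67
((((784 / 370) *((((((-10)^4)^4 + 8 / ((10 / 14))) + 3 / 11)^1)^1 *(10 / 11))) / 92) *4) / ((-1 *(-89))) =18747826086956543248 / 1992265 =9410307407376.30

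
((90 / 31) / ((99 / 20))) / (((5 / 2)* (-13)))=-80 / 4433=-0.02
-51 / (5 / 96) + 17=-4811 / 5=-962.20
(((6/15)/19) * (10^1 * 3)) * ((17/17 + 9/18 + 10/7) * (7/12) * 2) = 41/19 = 2.16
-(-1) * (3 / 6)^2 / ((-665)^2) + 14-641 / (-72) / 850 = 15167274461 / 1082566800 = 14.01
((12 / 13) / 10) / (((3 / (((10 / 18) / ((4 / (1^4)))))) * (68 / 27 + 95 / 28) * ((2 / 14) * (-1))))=-294 / 58097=-0.01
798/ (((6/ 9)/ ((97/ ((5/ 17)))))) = 1973853/ 5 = 394770.60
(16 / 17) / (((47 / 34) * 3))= 32 / 141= 0.23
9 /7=1.29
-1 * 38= -38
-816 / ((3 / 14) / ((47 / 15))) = -178976 / 15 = -11931.73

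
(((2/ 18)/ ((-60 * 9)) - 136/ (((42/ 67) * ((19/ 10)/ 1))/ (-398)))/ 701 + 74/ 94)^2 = 1952734124330096472430081/ 453531621060565059600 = 4305.62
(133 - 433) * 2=-600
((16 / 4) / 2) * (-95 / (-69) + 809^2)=90318568 / 69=1308964.75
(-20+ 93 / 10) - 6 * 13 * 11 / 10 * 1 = -193 / 2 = -96.50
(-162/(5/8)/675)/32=-3/250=-0.01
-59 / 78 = -0.76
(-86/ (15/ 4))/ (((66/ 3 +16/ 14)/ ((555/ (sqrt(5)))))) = -44548 * sqrt(5)/ 405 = -245.96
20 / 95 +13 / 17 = 315 / 323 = 0.98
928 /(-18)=-464 /9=-51.56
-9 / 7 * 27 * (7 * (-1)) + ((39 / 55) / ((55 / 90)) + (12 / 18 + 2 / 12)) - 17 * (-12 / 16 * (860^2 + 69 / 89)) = 6093200273191 / 646140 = 9430154.88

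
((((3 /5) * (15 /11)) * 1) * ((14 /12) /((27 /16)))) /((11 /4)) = 224 /1089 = 0.21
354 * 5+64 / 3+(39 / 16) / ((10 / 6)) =430271 / 240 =1792.80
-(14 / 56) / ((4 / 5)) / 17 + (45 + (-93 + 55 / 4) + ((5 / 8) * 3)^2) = -33459 / 1088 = -30.75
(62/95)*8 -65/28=7713/2660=2.90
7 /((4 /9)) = 63 /4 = 15.75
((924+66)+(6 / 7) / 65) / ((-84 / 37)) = -1388906 / 3185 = -436.08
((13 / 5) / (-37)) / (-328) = 13 / 60680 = 0.00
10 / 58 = 5 / 29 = 0.17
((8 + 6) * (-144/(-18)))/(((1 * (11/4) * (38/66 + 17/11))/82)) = 7872/5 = 1574.40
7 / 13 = 0.54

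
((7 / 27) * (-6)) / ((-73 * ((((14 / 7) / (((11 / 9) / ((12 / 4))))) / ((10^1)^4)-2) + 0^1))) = -770000 / 72252261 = -0.01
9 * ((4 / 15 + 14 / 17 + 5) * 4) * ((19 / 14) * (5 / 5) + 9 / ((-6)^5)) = 12736153 / 42840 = 297.30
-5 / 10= -1 / 2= -0.50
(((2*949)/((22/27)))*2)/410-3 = 18858/2255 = 8.36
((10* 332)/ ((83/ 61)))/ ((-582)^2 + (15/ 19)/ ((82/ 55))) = 3801520/ 527732817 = 0.01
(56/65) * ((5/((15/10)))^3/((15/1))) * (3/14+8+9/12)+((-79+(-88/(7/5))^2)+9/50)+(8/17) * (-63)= 169360923391/43857450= 3861.62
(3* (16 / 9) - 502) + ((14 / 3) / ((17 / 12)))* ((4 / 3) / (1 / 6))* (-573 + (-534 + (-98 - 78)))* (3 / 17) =-5603666 / 867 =-6463.28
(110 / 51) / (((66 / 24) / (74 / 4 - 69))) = -2020 / 51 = -39.61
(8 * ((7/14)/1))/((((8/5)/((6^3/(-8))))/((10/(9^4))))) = -25/243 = -0.10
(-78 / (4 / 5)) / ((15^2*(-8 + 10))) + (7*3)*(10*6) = 75587 / 60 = 1259.78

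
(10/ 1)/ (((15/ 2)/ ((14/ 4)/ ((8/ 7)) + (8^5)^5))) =201487636602438195784379/ 4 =50371909150609548946094.75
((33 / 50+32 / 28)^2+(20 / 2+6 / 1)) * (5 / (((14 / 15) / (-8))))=-825.01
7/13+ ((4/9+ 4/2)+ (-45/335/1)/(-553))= 12931852/4334967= 2.98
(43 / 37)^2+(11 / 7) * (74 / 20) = 686613 / 95830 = 7.16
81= 81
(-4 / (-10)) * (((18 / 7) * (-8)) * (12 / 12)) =-8.23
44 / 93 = 0.47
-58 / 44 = -29 / 22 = -1.32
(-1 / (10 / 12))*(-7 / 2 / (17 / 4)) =84 / 85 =0.99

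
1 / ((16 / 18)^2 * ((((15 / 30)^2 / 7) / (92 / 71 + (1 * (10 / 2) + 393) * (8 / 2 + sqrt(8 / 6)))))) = 37611 * sqrt(3) / 4 + 16035327 / 284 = 72748.46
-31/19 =-1.63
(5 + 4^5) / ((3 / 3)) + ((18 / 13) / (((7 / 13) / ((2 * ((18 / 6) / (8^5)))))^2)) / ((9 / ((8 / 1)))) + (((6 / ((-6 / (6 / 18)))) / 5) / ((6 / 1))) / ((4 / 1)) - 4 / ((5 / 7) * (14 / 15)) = 1023.00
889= 889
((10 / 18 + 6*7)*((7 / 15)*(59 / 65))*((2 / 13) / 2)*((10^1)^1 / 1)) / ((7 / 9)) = 17.83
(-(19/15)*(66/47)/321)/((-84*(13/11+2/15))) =0.00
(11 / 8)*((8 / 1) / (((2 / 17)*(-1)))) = -187 / 2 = -93.50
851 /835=1.02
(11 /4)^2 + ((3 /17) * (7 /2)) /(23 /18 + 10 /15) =10717 /1360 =7.88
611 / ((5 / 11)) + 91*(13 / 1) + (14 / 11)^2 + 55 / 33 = 4592833 / 1815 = 2530.49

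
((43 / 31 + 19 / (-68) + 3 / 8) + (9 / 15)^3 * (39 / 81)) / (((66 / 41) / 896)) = 1919876168 / 2173875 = 883.16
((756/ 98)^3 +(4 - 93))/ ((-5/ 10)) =-253874/ 343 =-740.16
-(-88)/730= 44/365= 0.12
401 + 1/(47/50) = 18897/47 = 402.06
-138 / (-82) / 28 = 69 / 1148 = 0.06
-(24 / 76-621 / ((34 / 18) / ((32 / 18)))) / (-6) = -31447 / 323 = -97.36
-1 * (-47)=47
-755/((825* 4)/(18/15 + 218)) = -41374/825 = -50.15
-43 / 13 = -3.31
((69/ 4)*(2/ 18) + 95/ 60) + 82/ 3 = 185/ 6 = 30.83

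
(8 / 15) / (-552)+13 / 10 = 2689 / 2070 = 1.30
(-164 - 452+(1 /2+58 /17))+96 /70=-726753 /1190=-610.72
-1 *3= -3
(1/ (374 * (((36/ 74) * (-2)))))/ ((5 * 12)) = -37/ 807840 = -0.00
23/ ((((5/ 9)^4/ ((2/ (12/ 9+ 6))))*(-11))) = -452709/ 75625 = -5.99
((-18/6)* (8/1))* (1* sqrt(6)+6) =-144 - 24* sqrt(6) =-202.79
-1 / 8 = -0.12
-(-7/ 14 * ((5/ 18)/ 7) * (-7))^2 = -25/ 1296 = -0.02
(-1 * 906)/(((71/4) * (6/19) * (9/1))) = -11476/639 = -17.96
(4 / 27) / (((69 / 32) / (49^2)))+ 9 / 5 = 1553407 / 9315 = 166.76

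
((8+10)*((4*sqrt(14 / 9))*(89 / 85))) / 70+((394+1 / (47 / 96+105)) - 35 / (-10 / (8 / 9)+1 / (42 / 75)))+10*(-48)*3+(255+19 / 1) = -412366352 / 536731+1068*sqrt(14) / 2975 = -766.95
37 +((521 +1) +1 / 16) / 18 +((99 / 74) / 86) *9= 30307471 / 458208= 66.14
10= 10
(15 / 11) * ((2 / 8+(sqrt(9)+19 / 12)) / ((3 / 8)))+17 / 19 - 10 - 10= -959 / 627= -1.53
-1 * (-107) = 107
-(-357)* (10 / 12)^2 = 2975 / 12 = 247.92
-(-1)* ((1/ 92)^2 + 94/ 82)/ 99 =397849/ 34355376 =0.01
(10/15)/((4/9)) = 3/2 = 1.50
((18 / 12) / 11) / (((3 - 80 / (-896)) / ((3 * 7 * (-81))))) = -142884 / 1903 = -75.08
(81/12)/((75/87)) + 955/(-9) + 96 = -2053/900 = -2.28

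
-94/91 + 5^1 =361/91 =3.97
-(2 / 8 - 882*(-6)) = -21169 / 4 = -5292.25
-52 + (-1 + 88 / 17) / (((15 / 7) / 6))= -3426 / 85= -40.31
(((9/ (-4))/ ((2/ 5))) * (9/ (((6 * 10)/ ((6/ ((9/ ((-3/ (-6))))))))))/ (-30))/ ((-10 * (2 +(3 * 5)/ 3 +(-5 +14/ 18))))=-27/ 80000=-0.00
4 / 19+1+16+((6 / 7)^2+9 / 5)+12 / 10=19500 / 931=20.95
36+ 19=55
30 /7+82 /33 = 1564 /231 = 6.77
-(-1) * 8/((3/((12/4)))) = 8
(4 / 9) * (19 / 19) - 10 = -86 / 9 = -9.56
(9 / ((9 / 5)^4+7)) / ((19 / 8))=5625 / 25973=0.22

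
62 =62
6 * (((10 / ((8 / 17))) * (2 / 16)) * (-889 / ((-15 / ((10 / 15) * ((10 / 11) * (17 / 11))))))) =1284605 / 1452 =884.71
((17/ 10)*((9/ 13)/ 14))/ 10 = 153/ 18200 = 0.01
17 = 17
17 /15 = 1.13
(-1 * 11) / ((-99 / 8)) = 8 / 9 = 0.89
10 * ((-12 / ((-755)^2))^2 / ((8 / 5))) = 36 / 12997140025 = 0.00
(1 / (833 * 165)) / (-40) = -0.00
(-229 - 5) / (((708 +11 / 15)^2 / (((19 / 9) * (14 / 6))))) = -259350 / 113018161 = -0.00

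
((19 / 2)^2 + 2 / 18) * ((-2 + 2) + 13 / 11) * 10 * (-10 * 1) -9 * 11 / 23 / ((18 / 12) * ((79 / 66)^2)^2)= -947240966785199 / 88689334437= -10680.44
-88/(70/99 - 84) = 4356/4123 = 1.06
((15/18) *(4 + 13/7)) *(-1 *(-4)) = 410/21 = 19.52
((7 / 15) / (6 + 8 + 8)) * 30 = 7 / 11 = 0.64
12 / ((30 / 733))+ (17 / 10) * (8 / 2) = 300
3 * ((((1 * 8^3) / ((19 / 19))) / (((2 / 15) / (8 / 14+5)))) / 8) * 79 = 4436640 / 7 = 633805.71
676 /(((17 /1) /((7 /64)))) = 1183 /272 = 4.35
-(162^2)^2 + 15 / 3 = -688747531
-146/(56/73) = -5329/28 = -190.32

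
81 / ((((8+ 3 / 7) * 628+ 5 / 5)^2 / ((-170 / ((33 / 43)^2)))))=-15402170 / 18464189689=-0.00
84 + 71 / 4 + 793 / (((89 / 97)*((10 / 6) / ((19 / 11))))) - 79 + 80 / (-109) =1958627797 / 2134220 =917.73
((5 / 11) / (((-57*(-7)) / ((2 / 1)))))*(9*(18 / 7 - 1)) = 30 / 931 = 0.03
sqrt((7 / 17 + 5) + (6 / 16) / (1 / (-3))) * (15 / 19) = 15 * sqrt(19822) / 1292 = 1.63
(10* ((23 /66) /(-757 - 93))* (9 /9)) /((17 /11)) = -23 /8670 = -0.00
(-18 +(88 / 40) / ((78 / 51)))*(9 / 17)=-19377 / 2210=-8.77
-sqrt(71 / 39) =-sqrt(2769) / 39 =-1.35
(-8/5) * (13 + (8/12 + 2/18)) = -992/45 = -22.04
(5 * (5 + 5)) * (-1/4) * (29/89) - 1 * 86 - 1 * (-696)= 107855/178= 605.93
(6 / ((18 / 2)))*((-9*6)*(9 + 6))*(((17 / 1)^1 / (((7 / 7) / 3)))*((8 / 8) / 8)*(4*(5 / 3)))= -22950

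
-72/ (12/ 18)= -108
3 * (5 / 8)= 15 / 8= 1.88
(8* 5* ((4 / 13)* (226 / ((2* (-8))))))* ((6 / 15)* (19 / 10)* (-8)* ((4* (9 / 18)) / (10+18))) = 75.50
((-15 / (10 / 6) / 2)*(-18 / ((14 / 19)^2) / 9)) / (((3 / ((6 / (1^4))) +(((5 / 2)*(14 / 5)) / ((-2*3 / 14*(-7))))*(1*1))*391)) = 0.01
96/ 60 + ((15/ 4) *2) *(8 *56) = 3361.60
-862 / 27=-31.93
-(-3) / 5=3 / 5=0.60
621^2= 385641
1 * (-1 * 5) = -5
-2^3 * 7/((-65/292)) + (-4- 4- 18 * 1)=225.57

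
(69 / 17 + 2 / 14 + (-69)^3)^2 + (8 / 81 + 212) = 107915402730.92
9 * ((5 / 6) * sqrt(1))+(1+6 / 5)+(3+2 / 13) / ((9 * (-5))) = 11267 / 1170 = 9.63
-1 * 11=-11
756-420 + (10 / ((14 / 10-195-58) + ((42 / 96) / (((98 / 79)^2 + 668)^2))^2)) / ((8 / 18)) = 32981025337448131158926460355667568 / 98183945530466742723477340026763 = 335.91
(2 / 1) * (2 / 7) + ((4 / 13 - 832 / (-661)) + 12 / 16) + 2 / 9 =6734597 / 2165436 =3.11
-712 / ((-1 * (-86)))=-356 / 43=-8.28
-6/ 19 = -0.32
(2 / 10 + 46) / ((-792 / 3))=-7 / 40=-0.18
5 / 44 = 0.11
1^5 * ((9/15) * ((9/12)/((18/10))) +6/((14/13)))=163/28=5.82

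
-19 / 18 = -1.06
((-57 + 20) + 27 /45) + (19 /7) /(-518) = -660027 /18130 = -36.41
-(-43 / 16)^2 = -1849 / 256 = -7.22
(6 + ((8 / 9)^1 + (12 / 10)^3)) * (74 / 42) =15.18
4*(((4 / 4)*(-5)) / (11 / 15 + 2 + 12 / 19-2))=-5700 / 389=-14.65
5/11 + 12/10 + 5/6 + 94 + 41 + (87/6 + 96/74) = 935806/6105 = 153.29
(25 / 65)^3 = 125 / 2197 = 0.06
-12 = -12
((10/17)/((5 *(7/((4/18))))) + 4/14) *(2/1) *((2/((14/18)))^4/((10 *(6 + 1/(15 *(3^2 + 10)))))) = 0.42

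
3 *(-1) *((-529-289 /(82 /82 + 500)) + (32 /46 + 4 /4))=6082775 /3841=1583.64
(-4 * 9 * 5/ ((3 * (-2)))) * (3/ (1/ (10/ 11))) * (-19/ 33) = -5700/ 121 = -47.11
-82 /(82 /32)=-32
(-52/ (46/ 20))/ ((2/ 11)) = -2860/ 23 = -124.35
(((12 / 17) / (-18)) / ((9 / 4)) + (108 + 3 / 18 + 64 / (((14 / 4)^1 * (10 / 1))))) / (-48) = -3533587 / 1542240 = -2.29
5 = 5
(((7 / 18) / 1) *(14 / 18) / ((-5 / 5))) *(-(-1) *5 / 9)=-245 / 1458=-0.17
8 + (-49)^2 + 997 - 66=3340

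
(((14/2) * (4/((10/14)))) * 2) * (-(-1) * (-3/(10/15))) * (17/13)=-29988/65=-461.35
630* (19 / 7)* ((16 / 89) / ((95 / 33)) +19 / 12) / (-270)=-166981 / 16020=-10.42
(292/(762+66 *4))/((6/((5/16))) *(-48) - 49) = -730/2489589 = -0.00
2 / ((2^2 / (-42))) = -21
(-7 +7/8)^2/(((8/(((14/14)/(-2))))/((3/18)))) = -2401/6144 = -0.39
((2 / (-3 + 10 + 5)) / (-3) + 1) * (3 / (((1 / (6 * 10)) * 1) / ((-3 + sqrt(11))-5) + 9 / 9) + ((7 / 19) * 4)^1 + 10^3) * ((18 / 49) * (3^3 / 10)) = 940.94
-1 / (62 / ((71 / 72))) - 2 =-8999 / 4464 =-2.02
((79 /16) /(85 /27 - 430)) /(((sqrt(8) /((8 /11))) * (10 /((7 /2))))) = -14931 * sqrt(2) /20284000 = -0.00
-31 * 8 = -248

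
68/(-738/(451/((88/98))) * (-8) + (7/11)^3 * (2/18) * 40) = 9978507/1893046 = 5.27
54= 54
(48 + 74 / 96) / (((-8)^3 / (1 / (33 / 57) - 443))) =1893869 / 45056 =42.03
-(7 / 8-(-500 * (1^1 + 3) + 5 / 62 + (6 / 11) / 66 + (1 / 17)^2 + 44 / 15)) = -259889586467 / 130084680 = -1997.85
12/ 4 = 3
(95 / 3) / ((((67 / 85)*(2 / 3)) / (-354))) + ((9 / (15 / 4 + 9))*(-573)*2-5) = -25224754 / 1139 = -22146.40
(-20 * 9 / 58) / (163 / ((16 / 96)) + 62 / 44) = -1980 / 624863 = -0.00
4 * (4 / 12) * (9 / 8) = 3 / 2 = 1.50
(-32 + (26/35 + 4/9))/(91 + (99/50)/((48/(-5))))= -310592/915201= -0.34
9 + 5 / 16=149 / 16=9.31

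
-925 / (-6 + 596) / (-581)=185 / 68558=0.00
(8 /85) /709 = 8 /60265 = 0.00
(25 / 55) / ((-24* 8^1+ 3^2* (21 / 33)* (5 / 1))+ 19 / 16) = -80 / 28543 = -0.00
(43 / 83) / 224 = 43 / 18592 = 0.00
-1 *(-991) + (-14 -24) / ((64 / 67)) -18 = 933.22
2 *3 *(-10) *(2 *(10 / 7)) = -1200 / 7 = -171.43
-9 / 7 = -1.29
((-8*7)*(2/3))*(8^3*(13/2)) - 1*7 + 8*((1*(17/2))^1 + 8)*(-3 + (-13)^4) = 10936211/3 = 3645403.67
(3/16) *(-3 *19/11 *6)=-513/88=-5.83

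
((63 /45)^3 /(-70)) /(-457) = 49 /571250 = 0.00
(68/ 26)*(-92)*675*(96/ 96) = -2111400/ 13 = -162415.38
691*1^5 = 691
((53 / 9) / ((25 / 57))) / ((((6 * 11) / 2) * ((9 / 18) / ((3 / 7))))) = 2014 / 5775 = 0.35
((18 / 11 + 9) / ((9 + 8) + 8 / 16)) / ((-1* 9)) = -26 / 385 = -0.07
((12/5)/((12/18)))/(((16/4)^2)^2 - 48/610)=549/39028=0.01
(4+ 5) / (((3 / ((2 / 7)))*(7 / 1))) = 6 / 49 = 0.12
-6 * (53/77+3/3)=-780/77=-10.13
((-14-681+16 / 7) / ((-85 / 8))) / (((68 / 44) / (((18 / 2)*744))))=2857263552 / 10115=282477.86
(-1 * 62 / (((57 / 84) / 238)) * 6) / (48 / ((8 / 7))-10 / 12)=-14874048 / 4693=-3169.41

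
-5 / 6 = -0.83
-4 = -4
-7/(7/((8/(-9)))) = 8/9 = 0.89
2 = 2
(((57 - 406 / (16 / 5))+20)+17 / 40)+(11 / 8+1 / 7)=-47.93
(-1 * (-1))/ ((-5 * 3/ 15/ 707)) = -707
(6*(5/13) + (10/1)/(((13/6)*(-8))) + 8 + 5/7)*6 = 5703/91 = 62.67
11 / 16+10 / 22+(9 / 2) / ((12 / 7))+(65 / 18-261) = -401737 / 1584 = -253.62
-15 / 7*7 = -15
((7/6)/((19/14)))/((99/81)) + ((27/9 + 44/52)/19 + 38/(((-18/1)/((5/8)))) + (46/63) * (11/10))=0.39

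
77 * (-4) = -308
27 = 27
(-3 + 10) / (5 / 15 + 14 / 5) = 105 / 47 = 2.23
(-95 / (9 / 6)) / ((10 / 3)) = -19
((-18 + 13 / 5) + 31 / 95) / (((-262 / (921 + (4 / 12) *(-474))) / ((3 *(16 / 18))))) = 4370464 / 37335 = 117.06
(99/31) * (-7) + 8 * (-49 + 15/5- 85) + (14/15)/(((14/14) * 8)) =-1990643/1860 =-1070.24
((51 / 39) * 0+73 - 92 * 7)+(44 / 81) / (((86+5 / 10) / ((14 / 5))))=-40005883 / 70065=-570.98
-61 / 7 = -8.71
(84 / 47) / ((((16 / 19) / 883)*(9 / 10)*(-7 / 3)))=-83885 / 94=-892.39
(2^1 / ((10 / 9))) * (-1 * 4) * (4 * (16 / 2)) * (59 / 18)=-3776 / 5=-755.20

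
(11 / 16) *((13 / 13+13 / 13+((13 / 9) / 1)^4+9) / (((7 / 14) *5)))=277013 / 65610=4.22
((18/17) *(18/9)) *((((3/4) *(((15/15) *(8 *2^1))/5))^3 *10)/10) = 62208/2125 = 29.27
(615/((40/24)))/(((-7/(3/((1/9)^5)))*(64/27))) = -1764915561/448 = -3939543.66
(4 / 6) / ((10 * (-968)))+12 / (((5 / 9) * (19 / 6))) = 6.82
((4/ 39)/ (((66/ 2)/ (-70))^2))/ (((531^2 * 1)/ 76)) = 1489600/ 11975165631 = 0.00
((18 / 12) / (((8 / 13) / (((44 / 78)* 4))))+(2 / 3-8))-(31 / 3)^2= -1955 / 18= -108.61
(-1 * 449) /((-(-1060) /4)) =-449 /265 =-1.69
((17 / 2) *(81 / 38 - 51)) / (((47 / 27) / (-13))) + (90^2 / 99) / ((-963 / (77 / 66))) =39124768589 / 12612732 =3102.01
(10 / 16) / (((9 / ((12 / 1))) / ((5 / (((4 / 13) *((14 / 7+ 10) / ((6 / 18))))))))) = 325 / 864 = 0.38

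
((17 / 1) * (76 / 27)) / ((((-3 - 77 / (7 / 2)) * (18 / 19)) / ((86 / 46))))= -527782 / 139725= -3.78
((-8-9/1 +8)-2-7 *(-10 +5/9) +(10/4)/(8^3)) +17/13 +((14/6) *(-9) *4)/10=28768109/599040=48.02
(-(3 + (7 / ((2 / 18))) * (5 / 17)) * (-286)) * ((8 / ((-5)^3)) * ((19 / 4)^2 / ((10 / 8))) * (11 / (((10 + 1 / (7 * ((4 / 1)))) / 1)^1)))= -23277430176 / 2985625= -7796.50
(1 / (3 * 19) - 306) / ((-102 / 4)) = 34882 / 2907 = 12.00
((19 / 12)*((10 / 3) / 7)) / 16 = 95 / 2016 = 0.05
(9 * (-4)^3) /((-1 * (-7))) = -82.29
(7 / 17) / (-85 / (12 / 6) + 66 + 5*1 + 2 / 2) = 14 / 1003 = 0.01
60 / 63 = 20 / 21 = 0.95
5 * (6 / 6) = 5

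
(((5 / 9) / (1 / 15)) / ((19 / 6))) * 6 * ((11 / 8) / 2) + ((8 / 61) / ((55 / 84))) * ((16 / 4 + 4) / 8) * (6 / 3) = 2870019 / 254980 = 11.26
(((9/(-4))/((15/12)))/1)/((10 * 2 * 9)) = -1/100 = -0.01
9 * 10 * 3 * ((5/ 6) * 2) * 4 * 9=16200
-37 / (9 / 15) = -185 / 3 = -61.67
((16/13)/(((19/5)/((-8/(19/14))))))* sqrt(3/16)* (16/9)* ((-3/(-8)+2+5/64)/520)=-2198* sqrt(3)/549081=-0.01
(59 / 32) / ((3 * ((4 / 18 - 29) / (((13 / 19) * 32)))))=-2301 / 4921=-0.47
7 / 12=0.58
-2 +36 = 34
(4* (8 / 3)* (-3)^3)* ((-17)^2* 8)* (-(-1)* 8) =-5326848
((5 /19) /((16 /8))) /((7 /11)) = 55 /266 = 0.21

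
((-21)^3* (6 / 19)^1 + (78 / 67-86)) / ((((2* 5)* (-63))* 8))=273637 / 458280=0.60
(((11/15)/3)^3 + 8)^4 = 4126.00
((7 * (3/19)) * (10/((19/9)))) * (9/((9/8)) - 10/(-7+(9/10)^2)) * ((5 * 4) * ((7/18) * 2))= 174988800/223459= 783.09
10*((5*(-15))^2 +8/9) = 506330/9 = 56258.89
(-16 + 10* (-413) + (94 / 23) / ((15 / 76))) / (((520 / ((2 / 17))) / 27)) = -6404517 / 254150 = -25.20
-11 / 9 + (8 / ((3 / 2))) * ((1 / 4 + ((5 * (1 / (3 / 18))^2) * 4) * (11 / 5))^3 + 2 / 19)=21206542895.42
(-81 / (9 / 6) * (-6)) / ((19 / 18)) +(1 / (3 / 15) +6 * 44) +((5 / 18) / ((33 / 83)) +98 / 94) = 306430283 / 530442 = 577.69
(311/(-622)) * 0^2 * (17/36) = 0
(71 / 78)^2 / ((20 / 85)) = 85697 / 24336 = 3.52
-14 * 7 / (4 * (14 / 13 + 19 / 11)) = -7007 / 802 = -8.74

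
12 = 12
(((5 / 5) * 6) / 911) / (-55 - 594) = -6 / 591239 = -0.00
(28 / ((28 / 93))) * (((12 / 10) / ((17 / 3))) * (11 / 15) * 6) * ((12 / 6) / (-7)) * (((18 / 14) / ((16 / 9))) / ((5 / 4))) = -1491534 / 104125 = -14.32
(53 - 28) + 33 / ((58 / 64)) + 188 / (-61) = 103189 / 1769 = 58.33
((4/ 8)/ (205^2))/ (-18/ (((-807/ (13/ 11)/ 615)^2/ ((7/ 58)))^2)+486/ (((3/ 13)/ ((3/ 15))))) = 64472699759733001/ 2281518655283176406891235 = 0.00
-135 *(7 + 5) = -1620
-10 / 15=-2 / 3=-0.67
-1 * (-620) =620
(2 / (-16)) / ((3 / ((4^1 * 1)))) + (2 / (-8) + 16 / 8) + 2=43 / 12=3.58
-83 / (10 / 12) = -498 / 5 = -99.60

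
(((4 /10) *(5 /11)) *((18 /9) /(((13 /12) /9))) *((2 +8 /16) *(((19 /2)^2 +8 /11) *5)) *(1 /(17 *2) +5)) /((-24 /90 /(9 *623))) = -38860401958875 /106964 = -363303559.69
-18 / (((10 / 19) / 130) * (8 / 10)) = -11115 / 2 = -5557.50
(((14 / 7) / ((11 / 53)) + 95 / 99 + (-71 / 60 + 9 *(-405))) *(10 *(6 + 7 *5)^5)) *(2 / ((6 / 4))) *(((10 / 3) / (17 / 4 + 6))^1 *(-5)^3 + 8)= 163380004394914976 / 891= 183367008299567.87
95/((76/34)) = 85/2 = 42.50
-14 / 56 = -1 / 4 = -0.25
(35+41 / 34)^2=1515361 / 1156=1310.87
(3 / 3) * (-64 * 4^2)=-1024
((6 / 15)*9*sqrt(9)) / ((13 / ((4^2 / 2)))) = 6.65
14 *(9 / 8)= 63 / 4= 15.75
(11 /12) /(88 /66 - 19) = -11 /212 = -0.05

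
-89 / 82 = -1.09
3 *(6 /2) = 9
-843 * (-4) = 3372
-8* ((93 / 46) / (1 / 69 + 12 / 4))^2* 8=-77841 / 2704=-28.79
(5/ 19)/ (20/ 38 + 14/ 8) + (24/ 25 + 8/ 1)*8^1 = 310516/ 4325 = 71.80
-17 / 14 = -1.21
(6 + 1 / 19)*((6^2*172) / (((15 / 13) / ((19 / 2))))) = 308568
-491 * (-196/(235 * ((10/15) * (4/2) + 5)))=288708/4465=64.66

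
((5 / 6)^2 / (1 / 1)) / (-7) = -25 / 252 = -0.10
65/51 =1.27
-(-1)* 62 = 62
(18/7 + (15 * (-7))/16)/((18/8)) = -149/84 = -1.77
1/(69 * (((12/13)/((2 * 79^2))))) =81133/414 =195.97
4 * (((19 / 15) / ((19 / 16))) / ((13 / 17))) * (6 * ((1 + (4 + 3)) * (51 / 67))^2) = 362225664 / 291785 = 1241.41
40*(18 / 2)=360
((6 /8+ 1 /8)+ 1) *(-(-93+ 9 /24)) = 11115 /64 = 173.67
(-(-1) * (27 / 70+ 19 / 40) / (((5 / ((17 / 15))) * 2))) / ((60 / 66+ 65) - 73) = -45067 / 3276000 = -0.01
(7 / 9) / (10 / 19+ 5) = 19 / 135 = 0.14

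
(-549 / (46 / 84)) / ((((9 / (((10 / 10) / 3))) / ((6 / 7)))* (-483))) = 244 / 3703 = 0.07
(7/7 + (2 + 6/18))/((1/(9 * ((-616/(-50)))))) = 1848/5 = 369.60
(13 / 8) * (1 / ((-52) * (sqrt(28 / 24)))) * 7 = -sqrt(42) / 32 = -0.20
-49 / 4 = -12.25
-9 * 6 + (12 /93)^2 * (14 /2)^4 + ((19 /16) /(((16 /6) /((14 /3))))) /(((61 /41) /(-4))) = -18394861 /937936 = -19.61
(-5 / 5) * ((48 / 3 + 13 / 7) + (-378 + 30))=2311 / 7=330.14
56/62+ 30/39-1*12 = -4162/403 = -10.33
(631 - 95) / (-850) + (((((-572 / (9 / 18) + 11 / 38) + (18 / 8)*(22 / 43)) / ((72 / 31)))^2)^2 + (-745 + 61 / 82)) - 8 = 1862313708427806924412264456817 / 31799549019068108800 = 58564154708.96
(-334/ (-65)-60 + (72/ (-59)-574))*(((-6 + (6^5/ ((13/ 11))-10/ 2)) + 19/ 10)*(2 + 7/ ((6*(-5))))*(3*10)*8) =-437568541114736/ 249275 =-1755364722.15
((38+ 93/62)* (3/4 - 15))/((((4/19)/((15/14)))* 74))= -1283355/33152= -38.71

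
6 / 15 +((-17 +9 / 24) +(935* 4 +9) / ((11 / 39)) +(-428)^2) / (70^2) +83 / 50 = 18176689 / 431200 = 42.15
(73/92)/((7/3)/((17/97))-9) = 3723/20240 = 0.18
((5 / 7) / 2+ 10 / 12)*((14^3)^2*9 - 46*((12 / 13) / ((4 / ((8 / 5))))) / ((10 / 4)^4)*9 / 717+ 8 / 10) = 657963805114508 / 8155875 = 80673600.95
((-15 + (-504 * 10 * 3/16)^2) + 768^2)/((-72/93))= -7661309/4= -1915327.25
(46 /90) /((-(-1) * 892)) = 23 /40140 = 0.00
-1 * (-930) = 930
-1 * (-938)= 938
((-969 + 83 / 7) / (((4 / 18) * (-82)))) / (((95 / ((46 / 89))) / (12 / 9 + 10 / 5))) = 462300 / 485317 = 0.95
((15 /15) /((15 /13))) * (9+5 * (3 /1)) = 104 /5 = 20.80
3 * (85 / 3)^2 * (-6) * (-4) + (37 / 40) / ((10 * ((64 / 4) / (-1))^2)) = 5918720037 / 102400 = 57800.00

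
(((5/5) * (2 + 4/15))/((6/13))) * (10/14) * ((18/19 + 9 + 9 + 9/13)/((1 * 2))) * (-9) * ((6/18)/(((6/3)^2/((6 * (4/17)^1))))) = -693/19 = -36.47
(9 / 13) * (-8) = -72 / 13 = -5.54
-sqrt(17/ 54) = -sqrt(102)/ 18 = -0.56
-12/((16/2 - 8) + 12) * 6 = -6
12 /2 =6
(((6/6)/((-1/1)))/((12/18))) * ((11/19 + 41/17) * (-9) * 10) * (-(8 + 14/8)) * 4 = -5085990/323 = -15746.10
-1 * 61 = -61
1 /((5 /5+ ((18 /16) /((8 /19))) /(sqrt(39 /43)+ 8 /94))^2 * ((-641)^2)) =1048540950571995136 /2786966635675699250898601-12647796957609984 * sqrt(1677) /2786966635675699250898601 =0.00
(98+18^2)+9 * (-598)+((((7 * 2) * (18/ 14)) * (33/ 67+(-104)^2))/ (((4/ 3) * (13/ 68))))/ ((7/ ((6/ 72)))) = 50397625/ 12194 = 4132.99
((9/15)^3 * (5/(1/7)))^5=241162079949/9765625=24695.00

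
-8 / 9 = -0.89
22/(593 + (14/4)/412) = 18128/488639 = 0.04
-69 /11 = -6.27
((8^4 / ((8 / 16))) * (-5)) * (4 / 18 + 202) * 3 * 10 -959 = -745474877 / 3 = -248491625.67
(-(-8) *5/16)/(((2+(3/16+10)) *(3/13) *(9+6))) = 8/135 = 0.06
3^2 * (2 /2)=9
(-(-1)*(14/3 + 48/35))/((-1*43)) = -634/4515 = -0.14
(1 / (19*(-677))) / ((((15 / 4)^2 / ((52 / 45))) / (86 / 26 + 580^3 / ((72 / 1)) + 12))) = -20291762624 / 1172140875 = -17.31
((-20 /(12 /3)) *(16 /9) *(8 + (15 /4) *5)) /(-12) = 19.81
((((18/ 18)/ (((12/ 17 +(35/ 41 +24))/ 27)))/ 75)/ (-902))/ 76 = -153/ 744667000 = -0.00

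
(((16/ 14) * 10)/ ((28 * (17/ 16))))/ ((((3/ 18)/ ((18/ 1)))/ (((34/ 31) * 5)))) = 345600/ 1519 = 227.52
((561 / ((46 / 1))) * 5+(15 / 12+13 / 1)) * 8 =13842 / 23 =601.83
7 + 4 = 11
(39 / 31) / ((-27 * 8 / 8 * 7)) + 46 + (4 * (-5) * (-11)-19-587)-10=-683563 / 1953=-350.01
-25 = -25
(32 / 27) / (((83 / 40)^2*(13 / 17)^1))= 870400 / 2418039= 0.36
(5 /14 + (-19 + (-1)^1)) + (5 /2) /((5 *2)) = -543 /28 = -19.39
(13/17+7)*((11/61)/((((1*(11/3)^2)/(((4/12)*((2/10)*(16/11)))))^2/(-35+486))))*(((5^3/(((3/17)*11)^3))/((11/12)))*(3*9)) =19656069120/1188717431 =16.54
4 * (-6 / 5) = -4.80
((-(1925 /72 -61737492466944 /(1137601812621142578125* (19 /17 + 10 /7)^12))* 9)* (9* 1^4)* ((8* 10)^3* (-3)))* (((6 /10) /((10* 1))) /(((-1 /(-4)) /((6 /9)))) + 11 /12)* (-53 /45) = -5407118110427721199594866478235030186340936782452344704 /1281878196785002357665268576972146468798828125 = -4218121600.00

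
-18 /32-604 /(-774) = 1349 /6192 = 0.22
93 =93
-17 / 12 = -1.42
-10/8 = -5/4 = -1.25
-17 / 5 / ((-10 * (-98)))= -17 / 4900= -0.00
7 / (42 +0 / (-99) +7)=1 / 7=0.14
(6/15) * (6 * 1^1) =12/5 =2.40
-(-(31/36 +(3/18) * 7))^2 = -4.11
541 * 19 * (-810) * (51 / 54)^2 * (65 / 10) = -193091015 / 4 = -48272753.75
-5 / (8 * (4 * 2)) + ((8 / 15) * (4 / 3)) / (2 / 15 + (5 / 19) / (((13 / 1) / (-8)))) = -253723 / 10176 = -24.93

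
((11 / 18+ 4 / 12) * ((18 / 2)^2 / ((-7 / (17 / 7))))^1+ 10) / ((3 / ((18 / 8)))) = -4863 / 392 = -12.41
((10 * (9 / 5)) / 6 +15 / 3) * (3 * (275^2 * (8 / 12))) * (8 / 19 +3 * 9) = 630410000 / 19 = 33179473.68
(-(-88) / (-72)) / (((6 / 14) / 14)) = -1078 / 27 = -39.93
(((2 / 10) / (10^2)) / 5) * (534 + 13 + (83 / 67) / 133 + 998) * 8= 4.94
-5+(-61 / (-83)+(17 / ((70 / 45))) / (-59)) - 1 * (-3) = -99429 / 68558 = -1.45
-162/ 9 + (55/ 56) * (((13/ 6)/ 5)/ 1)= -5905/ 336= -17.57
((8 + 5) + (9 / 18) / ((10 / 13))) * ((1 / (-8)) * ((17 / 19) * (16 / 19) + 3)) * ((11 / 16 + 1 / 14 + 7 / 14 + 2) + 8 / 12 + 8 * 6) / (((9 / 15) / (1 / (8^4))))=-307328905 / 2271215616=-0.14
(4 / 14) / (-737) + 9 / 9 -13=-61910 / 5159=-12.00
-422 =-422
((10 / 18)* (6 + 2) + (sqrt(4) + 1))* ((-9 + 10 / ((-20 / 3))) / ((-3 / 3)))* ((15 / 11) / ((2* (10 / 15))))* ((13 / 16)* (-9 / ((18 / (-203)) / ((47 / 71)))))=872572155 / 199936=4364.26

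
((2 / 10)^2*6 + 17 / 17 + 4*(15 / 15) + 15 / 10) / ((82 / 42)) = 7077 / 2050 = 3.45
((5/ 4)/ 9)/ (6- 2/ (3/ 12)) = -5/ 72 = -0.07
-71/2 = -35.50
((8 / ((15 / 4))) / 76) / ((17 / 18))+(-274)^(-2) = 0.03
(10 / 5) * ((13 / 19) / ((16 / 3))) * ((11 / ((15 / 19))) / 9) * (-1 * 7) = -1001 / 360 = -2.78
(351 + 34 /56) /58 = 9845 /1624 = 6.06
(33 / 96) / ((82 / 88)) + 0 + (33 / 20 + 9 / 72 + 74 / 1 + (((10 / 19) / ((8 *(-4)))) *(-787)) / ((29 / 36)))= 41663413 / 451820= 92.21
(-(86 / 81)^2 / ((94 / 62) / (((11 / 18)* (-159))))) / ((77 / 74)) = 449610236 / 6475707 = 69.43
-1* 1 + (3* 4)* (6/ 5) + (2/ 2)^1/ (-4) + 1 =14.15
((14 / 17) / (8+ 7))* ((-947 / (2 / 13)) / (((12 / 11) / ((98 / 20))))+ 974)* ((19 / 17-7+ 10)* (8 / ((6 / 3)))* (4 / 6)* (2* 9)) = -1254766324 / 4335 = -289450.13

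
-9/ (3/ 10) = -30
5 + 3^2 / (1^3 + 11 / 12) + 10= 453 / 23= 19.70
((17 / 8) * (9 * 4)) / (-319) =-153 / 638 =-0.24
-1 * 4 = -4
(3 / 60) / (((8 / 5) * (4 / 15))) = 15 / 128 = 0.12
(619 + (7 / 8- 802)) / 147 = -1457 / 1176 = -1.24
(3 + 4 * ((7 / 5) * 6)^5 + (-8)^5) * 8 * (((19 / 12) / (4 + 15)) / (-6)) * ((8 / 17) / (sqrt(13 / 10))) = -6168.98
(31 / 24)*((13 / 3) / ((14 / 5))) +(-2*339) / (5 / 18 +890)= 19988743 / 16153200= 1.24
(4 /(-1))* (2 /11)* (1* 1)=-8 /11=-0.73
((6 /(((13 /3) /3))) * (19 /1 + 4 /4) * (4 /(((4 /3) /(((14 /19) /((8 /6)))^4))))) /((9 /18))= 78764805 /1694173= 46.49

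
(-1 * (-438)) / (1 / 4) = 1752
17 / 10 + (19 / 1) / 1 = 207 / 10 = 20.70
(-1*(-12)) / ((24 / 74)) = 37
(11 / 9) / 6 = 11 / 54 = 0.20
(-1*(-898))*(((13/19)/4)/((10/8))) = 11674/95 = 122.88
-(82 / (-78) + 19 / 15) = -14 / 65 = -0.22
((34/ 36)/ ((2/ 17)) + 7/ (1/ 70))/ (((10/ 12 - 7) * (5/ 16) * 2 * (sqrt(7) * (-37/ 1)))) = 71716 * sqrt(7)/ 143745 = 1.32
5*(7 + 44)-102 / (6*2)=493 / 2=246.50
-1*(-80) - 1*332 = -252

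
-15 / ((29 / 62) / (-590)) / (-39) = -182900 / 377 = -485.15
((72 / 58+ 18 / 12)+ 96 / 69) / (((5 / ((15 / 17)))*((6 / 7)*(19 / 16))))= 154364 / 215441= 0.72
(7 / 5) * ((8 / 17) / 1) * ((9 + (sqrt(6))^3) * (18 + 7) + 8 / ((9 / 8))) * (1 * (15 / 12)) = 29246 / 153 + 2100 * sqrt(6) / 17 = 493.73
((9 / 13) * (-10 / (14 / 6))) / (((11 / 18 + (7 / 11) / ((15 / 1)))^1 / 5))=-1336500 / 58877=-22.70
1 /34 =0.03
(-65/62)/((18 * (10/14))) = -91/1116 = -0.08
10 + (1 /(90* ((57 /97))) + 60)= 359197 /5130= 70.02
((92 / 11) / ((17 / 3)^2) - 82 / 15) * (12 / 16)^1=-124129 / 31790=-3.90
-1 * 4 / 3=-4 / 3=-1.33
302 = 302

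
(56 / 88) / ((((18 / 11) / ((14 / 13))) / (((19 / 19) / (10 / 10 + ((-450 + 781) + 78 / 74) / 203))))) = 368039 / 2316249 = 0.16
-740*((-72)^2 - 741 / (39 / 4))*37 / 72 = -17482130 / 9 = -1942458.89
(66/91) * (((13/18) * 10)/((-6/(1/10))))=-11/126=-0.09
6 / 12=1 / 2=0.50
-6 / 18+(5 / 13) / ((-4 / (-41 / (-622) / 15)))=-10795 / 32344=-0.33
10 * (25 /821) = 250 /821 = 0.30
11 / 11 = 1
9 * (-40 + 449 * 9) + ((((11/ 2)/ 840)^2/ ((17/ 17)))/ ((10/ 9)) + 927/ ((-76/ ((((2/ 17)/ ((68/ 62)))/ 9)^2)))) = 1612793967397845011/ 44788637376000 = 36009.00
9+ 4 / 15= 9.27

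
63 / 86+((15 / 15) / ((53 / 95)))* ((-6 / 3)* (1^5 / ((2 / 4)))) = -29341 / 4558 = -6.44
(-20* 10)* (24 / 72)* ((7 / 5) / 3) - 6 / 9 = -286 / 9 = -31.78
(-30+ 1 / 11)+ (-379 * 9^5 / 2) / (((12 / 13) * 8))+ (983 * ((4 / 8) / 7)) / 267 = -1993812608467 / 1315776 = -1515313.10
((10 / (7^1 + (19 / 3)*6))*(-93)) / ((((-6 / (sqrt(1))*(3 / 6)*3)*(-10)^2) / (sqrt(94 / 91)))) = 31*sqrt(8554) / 122850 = 0.02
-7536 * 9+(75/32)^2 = -69446151/1024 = -67818.51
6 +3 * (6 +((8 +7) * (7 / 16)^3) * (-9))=-40611 / 4096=-9.91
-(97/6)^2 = -261.36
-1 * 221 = -221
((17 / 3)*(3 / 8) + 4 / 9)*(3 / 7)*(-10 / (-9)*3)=925 / 252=3.67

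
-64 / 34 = -32 / 17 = -1.88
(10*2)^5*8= 25600000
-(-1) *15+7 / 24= 367 / 24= 15.29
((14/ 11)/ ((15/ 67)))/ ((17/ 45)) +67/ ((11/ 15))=1809/ 17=106.41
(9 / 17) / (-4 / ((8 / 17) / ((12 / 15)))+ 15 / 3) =-5 / 17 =-0.29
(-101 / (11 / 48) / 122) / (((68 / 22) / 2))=-2424 / 1037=-2.34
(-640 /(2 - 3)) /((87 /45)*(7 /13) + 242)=124800 /47393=2.63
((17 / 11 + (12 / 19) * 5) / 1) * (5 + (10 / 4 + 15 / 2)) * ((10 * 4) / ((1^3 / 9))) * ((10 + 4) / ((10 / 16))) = 568917.13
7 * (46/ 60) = 161/ 30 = 5.37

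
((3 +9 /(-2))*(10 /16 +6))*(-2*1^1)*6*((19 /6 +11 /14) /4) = 13197 /112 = 117.83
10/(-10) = -1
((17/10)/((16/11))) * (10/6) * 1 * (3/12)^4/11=0.00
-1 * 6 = -6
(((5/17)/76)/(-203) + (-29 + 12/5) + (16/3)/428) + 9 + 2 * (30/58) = -6968066353/420952980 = -16.55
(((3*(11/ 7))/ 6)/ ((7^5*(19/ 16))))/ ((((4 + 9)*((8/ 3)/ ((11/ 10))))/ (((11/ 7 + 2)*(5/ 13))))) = 9075/ 5288793146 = 0.00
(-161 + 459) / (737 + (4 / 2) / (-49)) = 14602 / 36111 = 0.40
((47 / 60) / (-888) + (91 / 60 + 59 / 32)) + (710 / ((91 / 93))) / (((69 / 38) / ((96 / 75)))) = 2870720821 / 5575752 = 514.86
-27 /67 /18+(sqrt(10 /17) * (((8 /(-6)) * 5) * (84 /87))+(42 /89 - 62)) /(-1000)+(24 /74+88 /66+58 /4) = 14 * sqrt(170) /36975+2680136753 /165473250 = 16.20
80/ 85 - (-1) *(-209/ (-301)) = 8369/ 5117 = 1.64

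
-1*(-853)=853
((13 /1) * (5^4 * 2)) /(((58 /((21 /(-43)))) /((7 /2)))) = -1194375 /2494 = -478.90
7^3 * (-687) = -235641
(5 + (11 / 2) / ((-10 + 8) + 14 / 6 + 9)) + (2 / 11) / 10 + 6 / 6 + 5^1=35751 / 3080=11.61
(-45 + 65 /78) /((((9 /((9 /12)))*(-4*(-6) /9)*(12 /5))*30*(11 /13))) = -3445 /152064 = -0.02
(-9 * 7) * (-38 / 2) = 1197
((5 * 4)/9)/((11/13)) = 2.63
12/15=4/5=0.80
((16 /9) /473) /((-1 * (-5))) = 16 /21285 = 0.00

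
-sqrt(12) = -2 * sqrt(3) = -3.46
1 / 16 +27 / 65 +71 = 74337 / 1040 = 71.48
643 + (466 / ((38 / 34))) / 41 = 508819 / 779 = 653.17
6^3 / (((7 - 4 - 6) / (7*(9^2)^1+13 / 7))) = -286704 / 7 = -40957.71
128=128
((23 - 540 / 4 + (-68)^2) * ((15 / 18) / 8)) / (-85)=-94 / 17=-5.53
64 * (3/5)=192/5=38.40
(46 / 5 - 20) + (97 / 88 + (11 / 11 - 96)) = -46067 / 440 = -104.70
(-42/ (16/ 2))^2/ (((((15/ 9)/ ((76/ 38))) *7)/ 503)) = 2376.68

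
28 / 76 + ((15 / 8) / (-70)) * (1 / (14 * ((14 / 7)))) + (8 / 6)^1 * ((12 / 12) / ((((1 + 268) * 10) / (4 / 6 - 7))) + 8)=7956260863 / 721264320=11.03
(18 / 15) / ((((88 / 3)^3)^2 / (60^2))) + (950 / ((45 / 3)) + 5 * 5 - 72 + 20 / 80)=722003523917 / 43537883136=16.58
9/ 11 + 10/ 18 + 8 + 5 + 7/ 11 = 15.01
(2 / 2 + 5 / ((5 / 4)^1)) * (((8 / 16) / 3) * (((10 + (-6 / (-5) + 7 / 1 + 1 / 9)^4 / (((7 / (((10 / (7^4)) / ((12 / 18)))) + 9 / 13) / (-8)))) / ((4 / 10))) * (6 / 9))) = -359280472901 / 10758038895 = -33.40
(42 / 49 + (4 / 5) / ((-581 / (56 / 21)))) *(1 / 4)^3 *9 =11157 / 92960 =0.12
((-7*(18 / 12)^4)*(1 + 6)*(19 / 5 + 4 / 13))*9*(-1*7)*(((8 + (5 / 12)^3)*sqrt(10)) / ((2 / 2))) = 2653193151*sqrt(10) / 5120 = 1638697.94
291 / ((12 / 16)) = 388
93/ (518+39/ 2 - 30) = 186/ 1015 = 0.18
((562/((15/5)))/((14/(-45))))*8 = -33720/7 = -4817.14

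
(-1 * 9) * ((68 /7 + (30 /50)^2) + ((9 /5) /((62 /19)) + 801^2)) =-62653375269 /10850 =-5774504.63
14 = 14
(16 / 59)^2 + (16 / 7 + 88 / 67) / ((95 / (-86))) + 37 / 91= -5601215559 / 2016247415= -2.78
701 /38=18.45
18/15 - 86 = -424/5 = -84.80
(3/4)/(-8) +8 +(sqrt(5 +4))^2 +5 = 701/32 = 21.91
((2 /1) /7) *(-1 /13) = -0.02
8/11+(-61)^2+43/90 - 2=3683003/990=3720.21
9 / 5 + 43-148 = -516 / 5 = -103.20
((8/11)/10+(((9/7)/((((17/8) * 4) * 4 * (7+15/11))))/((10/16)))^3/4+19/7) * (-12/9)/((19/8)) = -2514294097999912/1606948453716375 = -1.56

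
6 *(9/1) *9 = 486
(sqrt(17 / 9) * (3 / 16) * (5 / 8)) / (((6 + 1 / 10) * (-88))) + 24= 24 - 25 * sqrt(17) / 343552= 24.00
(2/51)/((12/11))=11/306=0.04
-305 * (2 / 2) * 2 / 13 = -610 / 13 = -46.92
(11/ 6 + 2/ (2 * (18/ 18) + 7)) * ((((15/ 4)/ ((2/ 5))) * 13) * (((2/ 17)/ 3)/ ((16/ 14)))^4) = 28872025/ 83130789888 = 0.00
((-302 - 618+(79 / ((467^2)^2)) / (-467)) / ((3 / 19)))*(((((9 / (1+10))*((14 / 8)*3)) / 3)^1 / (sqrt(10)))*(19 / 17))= -154916874660651712539*sqrt(10) / 166144512089960360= -2948.58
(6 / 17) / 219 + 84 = 104246 / 1241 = 84.00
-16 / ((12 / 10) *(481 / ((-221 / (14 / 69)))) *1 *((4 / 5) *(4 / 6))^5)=1484578125 / 2121728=699.70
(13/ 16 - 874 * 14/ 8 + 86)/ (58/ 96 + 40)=-69249/ 1949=-35.53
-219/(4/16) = -876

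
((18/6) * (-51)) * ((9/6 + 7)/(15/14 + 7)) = -18207/113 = -161.12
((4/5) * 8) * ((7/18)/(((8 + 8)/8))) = 56/45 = 1.24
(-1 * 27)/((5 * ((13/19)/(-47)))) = 24111/65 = 370.94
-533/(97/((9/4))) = -12.36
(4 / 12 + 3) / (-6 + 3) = -10 / 9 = -1.11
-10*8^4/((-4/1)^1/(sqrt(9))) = 30720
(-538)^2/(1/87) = 25181628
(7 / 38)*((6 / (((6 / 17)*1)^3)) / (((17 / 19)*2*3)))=2023 / 432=4.68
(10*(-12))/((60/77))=-154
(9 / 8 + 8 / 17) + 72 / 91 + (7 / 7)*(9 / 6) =48103 / 12376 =3.89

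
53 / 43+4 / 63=3511 / 2709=1.30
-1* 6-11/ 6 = -7.83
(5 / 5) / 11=1 / 11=0.09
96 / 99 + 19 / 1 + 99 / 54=1439 / 66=21.80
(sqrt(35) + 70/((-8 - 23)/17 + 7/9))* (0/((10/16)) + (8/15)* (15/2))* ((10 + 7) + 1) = -9639/2 + 72* sqrt(35) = -4393.54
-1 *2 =-2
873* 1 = 873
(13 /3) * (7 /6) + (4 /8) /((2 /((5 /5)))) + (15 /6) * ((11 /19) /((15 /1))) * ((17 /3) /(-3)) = 10513 /2052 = 5.12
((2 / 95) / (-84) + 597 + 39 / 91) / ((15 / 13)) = 30988607 / 59850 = 517.77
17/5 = 3.40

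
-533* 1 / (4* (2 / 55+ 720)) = -29315 / 158408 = -0.19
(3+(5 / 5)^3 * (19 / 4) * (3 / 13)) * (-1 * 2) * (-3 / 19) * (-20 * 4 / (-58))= 12780 / 7163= 1.78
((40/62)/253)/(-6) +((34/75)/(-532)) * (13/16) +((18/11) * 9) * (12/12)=36866717897/2503485600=14.73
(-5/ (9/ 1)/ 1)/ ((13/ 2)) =-10/ 117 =-0.09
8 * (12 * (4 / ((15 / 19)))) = 2432 / 5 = 486.40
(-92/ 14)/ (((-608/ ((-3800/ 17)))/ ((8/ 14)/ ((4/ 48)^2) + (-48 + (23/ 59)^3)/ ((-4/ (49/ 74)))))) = -22076253621425/ 101279778544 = -217.97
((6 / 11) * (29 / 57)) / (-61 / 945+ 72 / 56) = 27405 / 120593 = 0.23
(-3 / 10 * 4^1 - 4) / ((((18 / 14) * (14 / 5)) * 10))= -13 / 90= -0.14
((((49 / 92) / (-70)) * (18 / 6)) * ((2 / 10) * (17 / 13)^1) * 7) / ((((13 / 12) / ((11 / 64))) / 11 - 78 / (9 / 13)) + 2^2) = 907137 / 2346432400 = 0.00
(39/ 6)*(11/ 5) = 143/ 10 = 14.30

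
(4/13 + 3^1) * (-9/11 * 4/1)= -1548/143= -10.83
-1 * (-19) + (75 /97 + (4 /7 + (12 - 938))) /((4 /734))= -230391845 /1358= -169655.26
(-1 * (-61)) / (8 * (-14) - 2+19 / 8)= -0.55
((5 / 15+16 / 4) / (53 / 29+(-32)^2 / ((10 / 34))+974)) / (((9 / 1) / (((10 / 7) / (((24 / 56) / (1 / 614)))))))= 9425 / 16072213509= 0.00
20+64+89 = 173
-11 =-11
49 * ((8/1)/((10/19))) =3724/5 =744.80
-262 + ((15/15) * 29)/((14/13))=-3291/14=-235.07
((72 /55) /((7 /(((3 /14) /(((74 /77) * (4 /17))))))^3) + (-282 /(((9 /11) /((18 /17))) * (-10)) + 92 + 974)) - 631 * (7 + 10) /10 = 22530251898523 /756115566080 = 29.80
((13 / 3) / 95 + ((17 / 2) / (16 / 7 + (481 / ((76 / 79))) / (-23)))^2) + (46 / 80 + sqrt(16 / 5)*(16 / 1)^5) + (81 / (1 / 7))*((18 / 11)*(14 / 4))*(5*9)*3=124585692667584269201 / 284185997535000 + 4194304*sqrt(5) / 5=2314144.67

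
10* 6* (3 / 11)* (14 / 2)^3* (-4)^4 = 15805440 / 11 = 1436858.18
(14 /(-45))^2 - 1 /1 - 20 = -42329 /2025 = -20.90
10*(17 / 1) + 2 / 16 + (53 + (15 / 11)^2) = 217785 / 968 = 224.98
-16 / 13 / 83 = -16 / 1079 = -0.01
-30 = -30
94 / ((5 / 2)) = 188 / 5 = 37.60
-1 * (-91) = 91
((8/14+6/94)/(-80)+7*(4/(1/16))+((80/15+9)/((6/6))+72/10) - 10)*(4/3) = 612.70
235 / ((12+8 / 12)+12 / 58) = 4089 / 224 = 18.25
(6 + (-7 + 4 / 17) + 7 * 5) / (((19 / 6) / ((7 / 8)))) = 6111 / 646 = 9.46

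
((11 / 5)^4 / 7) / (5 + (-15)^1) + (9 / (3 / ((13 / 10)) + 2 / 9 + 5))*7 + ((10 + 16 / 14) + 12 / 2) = 970332529 / 38543750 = 25.17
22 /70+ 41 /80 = 463 /560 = 0.83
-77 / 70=-1.10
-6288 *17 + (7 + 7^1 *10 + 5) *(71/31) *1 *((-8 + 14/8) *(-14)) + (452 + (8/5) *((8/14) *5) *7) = -2789347/31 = -89978.94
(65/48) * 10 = 325/24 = 13.54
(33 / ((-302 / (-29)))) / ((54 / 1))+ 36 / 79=220897 / 429444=0.51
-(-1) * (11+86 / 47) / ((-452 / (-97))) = 58491 / 21244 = 2.75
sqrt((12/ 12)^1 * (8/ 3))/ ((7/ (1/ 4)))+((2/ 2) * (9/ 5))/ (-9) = -1/ 5+sqrt(6)/ 42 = -0.14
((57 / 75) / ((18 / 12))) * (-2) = -76 / 75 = -1.01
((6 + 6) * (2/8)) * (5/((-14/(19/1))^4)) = 1954815/38416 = 50.89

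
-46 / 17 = -2.71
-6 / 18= -0.33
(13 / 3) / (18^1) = 13 / 54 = 0.24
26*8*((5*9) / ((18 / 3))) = 1560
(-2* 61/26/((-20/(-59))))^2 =12952801/67600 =191.61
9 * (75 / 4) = 675 / 4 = 168.75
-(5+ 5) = -10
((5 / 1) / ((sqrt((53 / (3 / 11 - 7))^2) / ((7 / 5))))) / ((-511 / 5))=-370 / 42559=-0.01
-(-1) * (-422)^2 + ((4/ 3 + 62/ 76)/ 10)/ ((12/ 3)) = 162412657/ 912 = 178084.05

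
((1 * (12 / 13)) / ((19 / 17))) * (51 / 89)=10404 / 21983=0.47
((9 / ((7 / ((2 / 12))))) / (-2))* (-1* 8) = 6 / 7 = 0.86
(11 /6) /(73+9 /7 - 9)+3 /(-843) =18895 /770502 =0.02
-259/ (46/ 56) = -7252/ 23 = -315.30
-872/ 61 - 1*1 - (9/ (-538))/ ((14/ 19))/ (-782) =-5495402823/ 359291464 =-15.30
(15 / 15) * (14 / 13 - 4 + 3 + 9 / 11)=128 / 143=0.90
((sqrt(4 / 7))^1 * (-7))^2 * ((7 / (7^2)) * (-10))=-40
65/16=4.06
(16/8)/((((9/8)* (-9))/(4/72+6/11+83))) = -132424/8019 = -16.51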